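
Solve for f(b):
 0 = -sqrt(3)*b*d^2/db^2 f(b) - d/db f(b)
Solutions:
 f(b) = C1 + C2*b^(1 - sqrt(3)/3)


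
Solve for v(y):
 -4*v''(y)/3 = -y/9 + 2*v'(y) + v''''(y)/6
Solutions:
 v(y) = C1 + C2*exp(-6^(1/3)*y*(-(27 + sqrt(1113))^(1/3) + 4*6^(1/3)/(27 + sqrt(1113))^(1/3))/6)*sin(2^(1/3)*3^(1/6)*y*(2*2^(1/3)/(27 + sqrt(1113))^(1/3) + 3^(2/3)*(27 + sqrt(1113))^(1/3)/6)) + C3*exp(-6^(1/3)*y*(-(27 + sqrt(1113))^(1/3) + 4*6^(1/3)/(27 + sqrt(1113))^(1/3))/6)*cos(2^(1/3)*3^(1/6)*y*(2*2^(1/3)/(27 + sqrt(1113))^(1/3) + 3^(2/3)*(27 + sqrt(1113))^(1/3)/6)) + C4*exp(6^(1/3)*y*(-(27 + sqrt(1113))^(1/3) + 4*6^(1/3)/(27 + sqrt(1113))^(1/3))/3) + y^2/36 - y/27


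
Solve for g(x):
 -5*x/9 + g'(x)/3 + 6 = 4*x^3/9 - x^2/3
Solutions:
 g(x) = C1 + x^4/3 - x^3/3 + 5*x^2/6 - 18*x


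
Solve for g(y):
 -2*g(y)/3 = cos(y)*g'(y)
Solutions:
 g(y) = C1*(sin(y) - 1)^(1/3)/(sin(y) + 1)^(1/3)


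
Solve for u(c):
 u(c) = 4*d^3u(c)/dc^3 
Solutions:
 u(c) = C3*exp(2^(1/3)*c/2) + (C1*sin(2^(1/3)*sqrt(3)*c/4) + C2*cos(2^(1/3)*sqrt(3)*c/4))*exp(-2^(1/3)*c/4)


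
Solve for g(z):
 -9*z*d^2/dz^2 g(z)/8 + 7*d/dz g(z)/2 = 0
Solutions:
 g(z) = C1 + C2*z^(37/9)


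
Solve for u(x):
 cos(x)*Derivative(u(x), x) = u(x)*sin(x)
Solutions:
 u(x) = C1/cos(x)


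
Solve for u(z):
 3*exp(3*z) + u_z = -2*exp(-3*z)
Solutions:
 u(z) = C1 - exp(3*z) + 2*exp(-3*z)/3


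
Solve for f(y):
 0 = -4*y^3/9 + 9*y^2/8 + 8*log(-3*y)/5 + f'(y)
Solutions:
 f(y) = C1 + y^4/9 - 3*y^3/8 - 8*y*log(-y)/5 + 8*y*(1 - log(3))/5


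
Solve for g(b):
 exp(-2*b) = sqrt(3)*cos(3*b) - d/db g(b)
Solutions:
 g(b) = C1 + sqrt(3)*sin(3*b)/3 + exp(-2*b)/2


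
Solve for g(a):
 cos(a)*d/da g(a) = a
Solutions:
 g(a) = C1 + Integral(a/cos(a), a)


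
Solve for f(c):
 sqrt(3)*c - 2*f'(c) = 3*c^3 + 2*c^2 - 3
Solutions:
 f(c) = C1 - 3*c^4/8 - c^3/3 + sqrt(3)*c^2/4 + 3*c/2


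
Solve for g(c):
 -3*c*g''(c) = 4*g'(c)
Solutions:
 g(c) = C1 + C2/c^(1/3)


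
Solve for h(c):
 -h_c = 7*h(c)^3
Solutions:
 h(c) = -sqrt(2)*sqrt(-1/(C1 - 7*c))/2
 h(c) = sqrt(2)*sqrt(-1/(C1 - 7*c))/2


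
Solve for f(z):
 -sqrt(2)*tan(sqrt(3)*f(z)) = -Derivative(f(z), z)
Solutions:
 f(z) = sqrt(3)*(pi - asin(C1*exp(sqrt(6)*z)))/3
 f(z) = sqrt(3)*asin(C1*exp(sqrt(6)*z))/3


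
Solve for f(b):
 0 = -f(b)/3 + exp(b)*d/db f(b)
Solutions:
 f(b) = C1*exp(-exp(-b)/3)


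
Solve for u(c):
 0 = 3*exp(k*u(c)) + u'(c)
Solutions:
 u(c) = Piecewise((log(1/(C1*k + 3*c*k))/k, Ne(k, 0)), (nan, True))
 u(c) = Piecewise((C1 - 3*c, Eq(k, 0)), (nan, True))


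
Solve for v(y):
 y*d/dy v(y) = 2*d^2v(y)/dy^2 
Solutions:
 v(y) = C1 + C2*erfi(y/2)


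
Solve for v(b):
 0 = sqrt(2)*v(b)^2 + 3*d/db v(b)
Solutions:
 v(b) = 3/(C1 + sqrt(2)*b)


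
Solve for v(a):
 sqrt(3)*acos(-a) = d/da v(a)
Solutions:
 v(a) = C1 + sqrt(3)*(a*acos(-a) + sqrt(1 - a^2))


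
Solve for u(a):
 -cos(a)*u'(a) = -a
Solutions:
 u(a) = C1 + Integral(a/cos(a), a)


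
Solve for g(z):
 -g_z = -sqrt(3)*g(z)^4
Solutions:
 g(z) = (-1/(C1 + 3*sqrt(3)*z))^(1/3)
 g(z) = (-1/(C1 + sqrt(3)*z))^(1/3)*(-3^(2/3) - 3*3^(1/6)*I)/6
 g(z) = (-1/(C1 + sqrt(3)*z))^(1/3)*(-3^(2/3) + 3*3^(1/6)*I)/6


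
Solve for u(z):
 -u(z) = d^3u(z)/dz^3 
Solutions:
 u(z) = C3*exp(-z) + (C1*sin(sqrt(3)*z/2) + C2*cos(sqrt(3)*z/2))*exp(z/2)


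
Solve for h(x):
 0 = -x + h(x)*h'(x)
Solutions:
 h(x) = -sqrt(C1 + x^2)
 h(x) = sqrt(C1 + x^2)


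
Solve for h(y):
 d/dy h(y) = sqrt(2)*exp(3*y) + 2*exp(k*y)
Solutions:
 h(y) = C1 + sqrt(2)*exp(3*y)/3 + 2*exp(k*y)/k


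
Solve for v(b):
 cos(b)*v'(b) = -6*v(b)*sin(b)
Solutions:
 v(b) = C1*cos(b)^6


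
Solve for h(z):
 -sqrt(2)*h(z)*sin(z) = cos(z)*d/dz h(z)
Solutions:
 h(z) = C1*cos(z)^(sqrt(2))


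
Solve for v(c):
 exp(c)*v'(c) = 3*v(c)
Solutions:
 v(c) = C1*exp(-3*exp(-c))


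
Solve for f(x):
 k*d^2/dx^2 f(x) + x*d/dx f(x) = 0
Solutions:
 f(x) = C1 + C2*sqrt(k)*erf(sqrt(2)*x*sqrt(1/k)/2)


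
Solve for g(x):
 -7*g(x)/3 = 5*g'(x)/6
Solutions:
 g(x) = C1*exp(-14*x/5)


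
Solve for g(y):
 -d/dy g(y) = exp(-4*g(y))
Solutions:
 g(y) = log(-I*(C1 - 4*y)^(1/4))
 g(y) = log(I*(C1 - 4*y)^(1/4))
 g(y) = log(-(C1 - 4*y)^(1/4))
 g(y) = log(C1 - 4*y)/4


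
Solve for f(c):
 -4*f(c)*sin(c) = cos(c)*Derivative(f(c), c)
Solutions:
 f(c) = C1*cos(c)^4


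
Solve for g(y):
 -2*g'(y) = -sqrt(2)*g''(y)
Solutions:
 g(y) = C1 + C2*exp(sqrt(2)*y)


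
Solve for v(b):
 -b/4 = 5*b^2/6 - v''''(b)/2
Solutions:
 v(b) = C1 + C2*b + C3*b^2 + C4*b^3 + b^6/216 + b^5/240


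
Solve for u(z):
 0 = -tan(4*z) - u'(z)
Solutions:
 u(z) = C1 + log(cos(4*z))/4


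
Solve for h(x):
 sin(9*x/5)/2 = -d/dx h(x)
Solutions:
 h(x) = C1 + 5*cos(9*x/5)/18


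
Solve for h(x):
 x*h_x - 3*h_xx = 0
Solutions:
 h(x) = C1 + C2*erfi(sqrt(6)*x/6)


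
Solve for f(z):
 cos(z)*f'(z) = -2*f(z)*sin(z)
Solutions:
 f(z) = C1*cos(z)^2


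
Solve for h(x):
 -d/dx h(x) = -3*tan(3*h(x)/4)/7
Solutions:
 h(x) = -4*asin(C1*exp(9*x/28))/3 + 4*pi/3
 h(x) = 4*asin(C1*exp(9*x/28))/3


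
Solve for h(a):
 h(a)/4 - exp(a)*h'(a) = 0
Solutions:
 h(a) = C1*exp(-exp(-a)/4)


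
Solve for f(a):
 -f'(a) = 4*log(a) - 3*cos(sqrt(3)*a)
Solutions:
 f(a) = C1 - 4*a*log(a) + 4*a + sqrt(3)*sin(sqrt(3)*a)


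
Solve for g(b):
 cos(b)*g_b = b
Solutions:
 g(b) = C1 + Integral(b/cos(b), b)


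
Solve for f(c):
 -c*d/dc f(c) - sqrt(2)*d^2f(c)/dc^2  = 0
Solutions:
 f(c) = C1 + C2*erf(2^(1/4)*c/2)


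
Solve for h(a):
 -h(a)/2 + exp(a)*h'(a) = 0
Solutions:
 h(a) = C1*exp(-exp(-a)/2)


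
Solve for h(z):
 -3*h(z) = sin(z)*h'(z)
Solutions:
 h(z) = C1*(cos(z) + 1)^(3/2)/(cos(z) - 1)^(3/2)


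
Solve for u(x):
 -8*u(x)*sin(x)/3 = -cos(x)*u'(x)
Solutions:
 u(x) = C1/cos(x)^(8/3)


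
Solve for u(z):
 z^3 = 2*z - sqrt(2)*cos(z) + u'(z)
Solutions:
 u(z) = C1 + z^4/4 - z^2 + sqrt(2)*sin(z)


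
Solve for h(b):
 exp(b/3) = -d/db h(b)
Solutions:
 h(b) = C1 - 3*exp(b/3)


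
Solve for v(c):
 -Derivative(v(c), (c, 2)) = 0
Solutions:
 v(c) = C1 + C2*c


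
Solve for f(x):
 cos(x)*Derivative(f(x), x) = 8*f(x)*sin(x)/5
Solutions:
 f(x) = C1/cos(x)^(8/5)


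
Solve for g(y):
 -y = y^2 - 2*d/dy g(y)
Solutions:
 g(y) = C1 + y^3/6 + y^2/4


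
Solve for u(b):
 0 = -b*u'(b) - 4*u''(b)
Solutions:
 u(b) = C1 + C2*erf(sqrt(2)*b/4)


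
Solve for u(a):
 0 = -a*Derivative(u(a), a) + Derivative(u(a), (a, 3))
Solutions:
 u(a) = C1 + Integral(C2*airyai(a) + C3*airybi(a), a)


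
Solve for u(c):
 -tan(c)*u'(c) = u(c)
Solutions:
 u(c) = C1/sin(c)


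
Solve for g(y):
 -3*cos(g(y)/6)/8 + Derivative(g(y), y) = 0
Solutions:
 -3*y/8 - 3*log(sin(g(y)/6) - 1) + 3*log(sin(g(y)/6) + 1) = C1


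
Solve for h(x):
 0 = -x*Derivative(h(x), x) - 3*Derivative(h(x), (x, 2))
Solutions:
 h(x) = C1 + C2*erf(sqrt(6)*x/6)


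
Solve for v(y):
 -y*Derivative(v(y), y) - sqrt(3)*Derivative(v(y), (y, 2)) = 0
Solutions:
 v(y) = C1 + C2*erf(sqrt(2)*3^(3/4)*y/6)


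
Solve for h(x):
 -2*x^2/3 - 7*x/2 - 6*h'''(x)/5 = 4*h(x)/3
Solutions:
 h(x) = C3*exp(-30^(1/3)*x/3) - x^2/2 - 21*x/8 + (C1*sin(10^(1/3)*3^(5/6)*x/6) + C2*cos(10^(1/3)*3^(5/6)*x/6))*exp(30^(1/3)*x/6)


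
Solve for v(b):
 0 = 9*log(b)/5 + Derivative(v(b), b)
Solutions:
 v(b) = C1 - 9*b*log(b)/5 + 9*b/5


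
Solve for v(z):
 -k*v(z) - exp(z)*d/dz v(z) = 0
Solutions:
 v(z) = C1*exp(k*exp(-z))


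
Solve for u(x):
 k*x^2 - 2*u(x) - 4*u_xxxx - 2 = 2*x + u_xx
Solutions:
 u(x) = k*x^2/2 - k/2 - x + (C1*sin(2^(3/4)*x*cos(atan(sqrt(31))/2)/2) + C2*cos(2^(3/4)*x*cos(atan(sqrt(31))/2)/2))*exp(-2^(3/4)*x*sin(atan(sqrt(31))/2)/2) + (C3*sin(2^(3/4)*x*cos(atan(sqrt(31))/2)/2) + C4*cos(2^(3/4)*x*cos(atan(sqrt(31))/2)/2))*exp(2^(3/4)*x*sin(atan(sqrt(31))/2)/2) - 1


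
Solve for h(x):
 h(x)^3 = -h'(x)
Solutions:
 h(x) = -sqrt(2)*sqrt(-1/(C1 - x))/2
 h(x) = sqrt(2)*sqrt(-1/(C1 - x))/2


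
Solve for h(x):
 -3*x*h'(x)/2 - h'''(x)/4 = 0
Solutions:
 h(x) = C1 + Integral(C2*airyai(-6^(1/3)*x) + C3*airybi(-6^(1/3)*x), x)


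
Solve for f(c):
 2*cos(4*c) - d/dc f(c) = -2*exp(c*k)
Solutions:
 f(c) = C1 + sin(4*c)/2 + 2*exp(c*k)/k


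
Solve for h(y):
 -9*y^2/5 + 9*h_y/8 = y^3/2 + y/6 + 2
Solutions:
 h(y) = C1 + y^4/9 + 8*y^3/15 + 2*y^2/27 + 16*y/9


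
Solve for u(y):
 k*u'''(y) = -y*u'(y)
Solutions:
 u(y) = C1 + Integral(C2*airyai(y*(-1/k)^(1/3)) + C3*airybi(y*(-1/k)^(1/3)), y)


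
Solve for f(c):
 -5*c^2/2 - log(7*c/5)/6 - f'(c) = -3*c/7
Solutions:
 f(c) = C1 - 5*c^3/6 + 3*c^2/14 - c*log(c)/6 - c*log(7)/6 + c/6 + c*log(5)/6


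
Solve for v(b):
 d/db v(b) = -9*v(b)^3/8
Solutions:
 v(b) = -2*sqrt(-1/(C1 - 9*b))
 v(b) = 2*sqrt(-1/(C1 - 9*b))


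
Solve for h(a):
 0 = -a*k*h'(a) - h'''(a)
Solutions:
 h(a) = C1 + Integral(C2*airyai(a*(-k)^(1/3)) + C3*airybi(a*(-k)^(1/3)), a)


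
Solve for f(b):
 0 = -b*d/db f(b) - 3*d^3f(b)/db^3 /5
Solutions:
 f(b) = C1 + Integral(C2*airyai(-3^(2/3)*5^(1/3)*b/3) + C3*airybi(-3^(2/3)*5^(1/3)*b/3), b)


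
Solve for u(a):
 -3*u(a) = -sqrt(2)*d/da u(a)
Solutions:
 u(a) = C1*exp(3*sqrt(2)*a/2)


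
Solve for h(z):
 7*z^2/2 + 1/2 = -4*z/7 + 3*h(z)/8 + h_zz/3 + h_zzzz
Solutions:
 h(z) = 28*z^2/3 + 32*z/21 + (C1*sin(6^(1/4)*z*cos(atan(5*sqrt(2)/2)/2)/2) + C2*cos(6^(1/4)*z*cos(atan(5*sqrt(2)/2)/2)/2))*exp(-6^(1/4)*z*sin(atan(5*sqrt(2)/2)/2)/2) + (C3*sin(6^(1/4)*z*cos(atan(5*sqrt(2)/2)/2)/2) + C4*cos(6^(1/4)*z*cos(atan(5*sqrt(2)/2)/2)/2))*exp(6^(1/4)*z*sin(atan(5*sqrt(2)/2)/2)/2) - 412/27


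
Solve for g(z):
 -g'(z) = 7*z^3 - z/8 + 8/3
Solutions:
 g(z) = C1 - 7*z^4/4 + z^2/16 - 8*z/3


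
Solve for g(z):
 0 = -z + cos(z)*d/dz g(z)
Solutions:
 g(z) = C1 + Integral(z/cos(z), z)


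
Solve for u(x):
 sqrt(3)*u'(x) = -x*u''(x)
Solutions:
 u(x) = C1 + C2*x^(1 - sqrt(3))


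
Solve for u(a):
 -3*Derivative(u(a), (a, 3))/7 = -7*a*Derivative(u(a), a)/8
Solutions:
 u(a) = C1 + Integral(C2*airyai(21^(2/3)*a/6) + C3*airybi(21^(2/3)*a/6), a)


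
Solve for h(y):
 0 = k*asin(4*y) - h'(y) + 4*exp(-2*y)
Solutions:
 h(y) = C1 + k*y*asin(4*y) + k*sqrt(1 - 16*y^2)/4 - 2*exp(-2*y)


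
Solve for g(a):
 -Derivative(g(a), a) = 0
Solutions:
 g(a) = C1


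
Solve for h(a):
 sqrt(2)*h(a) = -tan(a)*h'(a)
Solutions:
 h(a) = C1/sin(a)^(sqrt(2))


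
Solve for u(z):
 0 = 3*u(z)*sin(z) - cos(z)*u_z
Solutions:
 u(z) = C1/cos(z)^3


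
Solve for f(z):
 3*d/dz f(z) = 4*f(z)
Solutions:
 f(z) = C1*exp(4*z/3)


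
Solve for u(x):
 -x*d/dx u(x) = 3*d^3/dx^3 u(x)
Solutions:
 u(x) = C1 + Integral(C2*airyai(-3^(2/3)*x/3) + C3*airybi(-3^(2/3)*x/3), x)


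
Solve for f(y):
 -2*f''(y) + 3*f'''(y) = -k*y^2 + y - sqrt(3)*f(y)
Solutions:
 f(y) = C1*exp(y*(8*2^(1/3)/(-16 + sqrt(-256 + (-16 + 243*sqrt(3))^2) + 243*sqrt(3))^(1/3) + 8 + 2^(2/3)*(-16 + sqrt(-256 + (-16 + 243*sqrt(3))^2) + 243*sqrt(3))^(1/3))/36)*sin(2^(1/3)*sqrt(3)*y*(-2^(1/3)*(-16 + 27*sqrt(-256/729 + (-16/27 + 9*sqrt(3))^2) + 243*sqrt(3))^(1/3) + 8/(-16 + 27*sqrt(-256/729 + (-16/27 + 9*sqrt(3))^2) + 243*sqrt(3))^(1/3))/36) + C2*exp(y*(8*2^(1/3)/(-16 + sqrt(-256 + (-16 + 243*sqrt(3))^2) + 243*sqrt(3))^(1/3) + 8 + 2^(2/3)*(-16 + sqrt(-256 + (-16 + 243*sqrt(3))^2) + 243*sqrt(3))^(1/3))/36)*cos(2^(1/3)*sqrt(3)*y*(-2^(1/3)*(-16 + 27*sqrt(-256/729 + (-16/27 + 9*sqrt(3))^2) + 243*sqrt(3))^(1/3) + 8/(-16 + 27*sqrt(-256/729 + (-16/27 + 9*sqrt(3))^2) + 243*sqrt(3))^(1/3))/36) + C3*exp(y*(-2^(2/3)*(-16 + sqrt(-256 + (-16 + 243*sqrt(3))^2) + 243*sqrt(3))^(1/3) - 8*2^(1/3)/(-16 + sqrt(-256 + (-16 + 243*sqrt(3))^2) + 243*sqrt(3))^(1/3) + 4)/18) - sqrt(3)*k*y^2/3 - 4*k/3 + sqrt(3)*y/3


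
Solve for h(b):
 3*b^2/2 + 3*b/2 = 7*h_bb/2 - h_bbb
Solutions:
 h(b) = C1 + C2*b + C3*exp(7*b/2) + b^4/28 + 11*b^3/98 + 33*b^2/343


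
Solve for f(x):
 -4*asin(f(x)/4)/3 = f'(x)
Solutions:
 Integral(1/asin(_y/4), (_y, f(x))) = C1 - 4*x/3


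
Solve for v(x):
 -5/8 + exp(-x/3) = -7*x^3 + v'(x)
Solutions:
 v(x) = C1 + 7*x^4/4 - 5*x/8 - 3*exp(-x/3)


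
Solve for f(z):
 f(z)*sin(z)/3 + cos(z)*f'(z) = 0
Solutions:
 f(z) = C1*cos(z)^(1/3)


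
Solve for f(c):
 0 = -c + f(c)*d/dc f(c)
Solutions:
 f(c) = -sqrt(C1 + c^2)
 f(c) = sqrt(C1 + c^2)


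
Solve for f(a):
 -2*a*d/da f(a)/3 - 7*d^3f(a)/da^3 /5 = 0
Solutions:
 f(a) = C1 + Integral(C2*airyai(-10^(1/3)*21^(2/3)*a/21) + C3*airybi(-10^(1/3)*21^(2/3)*a/21), a)


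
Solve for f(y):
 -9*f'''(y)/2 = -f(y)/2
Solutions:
 f(y) = C3*exp(3^(1/3)*y/3) + (C1*sin(3^(5/6)*y/6) + C2*cos(3^(5/6)*y/6))*exp(-3^(1/3)*y/6)


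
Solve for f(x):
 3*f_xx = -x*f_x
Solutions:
 f(x) = C1 + C2*erf(sqrt(6)*x/6)


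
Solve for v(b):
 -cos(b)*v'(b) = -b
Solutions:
 v(b) = C1 + Integral(b/cos(b), b)


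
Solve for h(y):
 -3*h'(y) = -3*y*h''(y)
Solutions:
 h(y) = C1 + C2*y^2


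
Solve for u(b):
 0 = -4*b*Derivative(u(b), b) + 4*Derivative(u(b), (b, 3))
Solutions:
 u(b) = C1 + Integral(C2*airyai(b) + C3*airybi(b), b)


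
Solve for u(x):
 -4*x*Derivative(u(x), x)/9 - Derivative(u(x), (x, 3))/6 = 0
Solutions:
 u(x) = C1 + Integral(C2*airyai(-2*3^(2/3)*x/3) + C3*airybi(-2*3^(2/3)*x/3), x)


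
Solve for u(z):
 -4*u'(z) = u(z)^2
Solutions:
 u(z) = 4/(C1 + z)


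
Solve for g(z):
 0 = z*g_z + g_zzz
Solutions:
 g(z) = C1 + Integral(C2*airyai(-z) + C3*airybi(-z), z)


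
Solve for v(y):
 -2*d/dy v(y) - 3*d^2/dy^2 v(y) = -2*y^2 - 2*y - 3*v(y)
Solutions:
 v(y) = C1*exp(y*(-1 + sqrt(10))/3) + C2*exp(-y*(1 + sqrt(10))/3) - 2*y^2/3 - 14*y/9 - 64/27


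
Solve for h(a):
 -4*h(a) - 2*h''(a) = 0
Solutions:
 h(a) = C1*sin(sqrt(2)*a) + C2*cos(sqrt(2)*a)


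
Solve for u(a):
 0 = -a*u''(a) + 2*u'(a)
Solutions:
 u(a) = C1 + C2*a^3


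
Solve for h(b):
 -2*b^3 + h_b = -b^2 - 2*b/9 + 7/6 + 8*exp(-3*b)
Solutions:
 h(b) = C1 + b^4/2 - b^3/3 - b^2/9 + 7*b/6 - 8*exp(-3*b)/3


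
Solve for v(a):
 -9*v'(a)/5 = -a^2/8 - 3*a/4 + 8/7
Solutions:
 v(a) = C1 + 5*a^3/216 + 5*a^2/24 - 40*a/63


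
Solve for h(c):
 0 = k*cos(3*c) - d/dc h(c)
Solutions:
 h(c) = C1 + k*sin(3*c)/3


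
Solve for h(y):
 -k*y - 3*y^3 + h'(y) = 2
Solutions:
 h(y) = C1 + k*y^2/2 + 3*y^4/4 + 2*y


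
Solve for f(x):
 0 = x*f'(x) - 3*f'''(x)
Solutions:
 f(x) = C1 + Integral(C2*airyai(3^(2/3)*x/3) + C3*airybi(3^(2/3)*x/3), x)


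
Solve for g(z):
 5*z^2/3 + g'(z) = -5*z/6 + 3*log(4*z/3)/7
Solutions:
 g(z) = C1 - 5*z^3/9 - 5*z^2/12 + 3*z*log(z)/7 - 3*z*log(3)/7 - 3*z/7 + 6*z*log(2)/7


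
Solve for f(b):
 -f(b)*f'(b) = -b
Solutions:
 f(b) = -sqrt(C1 + b^2)
 f(b) = sqrt(C1 + b^2)


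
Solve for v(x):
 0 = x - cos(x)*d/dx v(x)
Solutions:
 v(x) = C1 + Integral(x/cos(x), x)


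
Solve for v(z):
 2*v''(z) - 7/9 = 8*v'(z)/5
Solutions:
 v(z) = C1 + C2*exp(4*z/5) - 35*z/72


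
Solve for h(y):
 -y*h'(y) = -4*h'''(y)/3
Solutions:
 h(y) = C1 + Integral(C2*airyai(6^(1/3)*y/2) + C3*airybi(6^(1/3)*y/2), y)


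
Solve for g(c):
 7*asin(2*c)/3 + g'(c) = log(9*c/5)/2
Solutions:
 g(c) = C1 + c*log(c)/2 - 7*c*asin(2*c)/3 - c*log(5)/2 - c/2 + c*log(3) - 7*sqrt(1 - 4*c^2)/6


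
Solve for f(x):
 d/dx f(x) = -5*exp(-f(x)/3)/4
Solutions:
 f(x) = 3*log(C1 - 5*x/12)


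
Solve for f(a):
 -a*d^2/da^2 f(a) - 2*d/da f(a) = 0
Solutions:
 f(a) = C1 + C2/a


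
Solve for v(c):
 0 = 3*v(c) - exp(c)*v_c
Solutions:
 v(c) = C1*exp(-3*exp(-c))


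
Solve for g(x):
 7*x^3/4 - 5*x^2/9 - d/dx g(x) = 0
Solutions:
 g(x) = C1 + 7*x^4/16 - 5*x^3/27


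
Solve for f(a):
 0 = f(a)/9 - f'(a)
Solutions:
 f(a) = C1*exp(a/9)


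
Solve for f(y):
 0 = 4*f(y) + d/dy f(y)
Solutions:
 f(y) = C1*exp(-4*y)


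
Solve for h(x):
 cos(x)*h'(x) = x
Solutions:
 h(x) = C1 + Integral(x/cos(x), x)


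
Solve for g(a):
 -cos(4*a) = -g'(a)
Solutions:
 g(a) = C1 + sin(4*a)/4


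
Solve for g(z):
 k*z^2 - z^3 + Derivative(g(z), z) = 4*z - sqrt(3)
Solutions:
 g(z) = C1 - k*z^3/3 + z^4/4 + 2*z^2 - sqrt(3)*z


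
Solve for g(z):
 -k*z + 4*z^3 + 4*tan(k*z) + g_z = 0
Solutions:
 g(z) = C1 + k*z^2/2 - z^4 - 4*Piecewise((-log(cos(k*z))/k, Ne(k, 0)), (0, True))


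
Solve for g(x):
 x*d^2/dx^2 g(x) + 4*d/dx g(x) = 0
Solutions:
 g(x) = C1 + C2/x^3


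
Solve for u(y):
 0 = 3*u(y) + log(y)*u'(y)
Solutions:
 u(y) = C1*exp(-3*li(y))


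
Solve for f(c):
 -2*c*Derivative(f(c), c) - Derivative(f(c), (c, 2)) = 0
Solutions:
 f(c) = C1 + C2*erf(c)


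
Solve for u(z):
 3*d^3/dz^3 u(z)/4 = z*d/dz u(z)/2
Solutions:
 u(z) = C1 + Integral(C2*airyai(2^(1/3)*3^(2/3)*z/3) + C3*airybi(2^(1/3)*3^(2/3)*z/3), z)


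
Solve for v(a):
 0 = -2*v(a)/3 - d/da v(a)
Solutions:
 v(a) = C1*exp(-2*a/3)


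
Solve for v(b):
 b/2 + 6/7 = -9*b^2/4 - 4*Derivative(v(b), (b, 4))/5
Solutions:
 v(b) = C1 + C2*b + C3*b^2 + C4*b^3 - b^6/128 - b^5/192 - 5*b^4/112


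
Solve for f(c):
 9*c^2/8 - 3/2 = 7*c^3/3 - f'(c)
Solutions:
 f(c) = C1 + 7*c^4/12 - 3*c^3/8 + 3*c/2


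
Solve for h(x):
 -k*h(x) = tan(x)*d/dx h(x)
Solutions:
 h(x) = C1*exp(-k*log(sin(x)))


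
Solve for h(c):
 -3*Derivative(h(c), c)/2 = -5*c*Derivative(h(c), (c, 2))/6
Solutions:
 h(c) = C1 + C2*c^(14/5)


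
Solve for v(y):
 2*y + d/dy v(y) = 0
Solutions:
 v(y) = C1 - y^2


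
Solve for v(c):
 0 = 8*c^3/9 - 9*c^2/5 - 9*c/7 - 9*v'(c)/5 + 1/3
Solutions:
 v(c) = C1 + 10*c^4/81 - c^3/3 - 5*c^2/14 + 5*c/27


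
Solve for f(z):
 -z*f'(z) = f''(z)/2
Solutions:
 f(z) = C1 + C2*erf(z)


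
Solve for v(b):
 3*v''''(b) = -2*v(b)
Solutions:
 v(b) = (C1*sin(6^(3/4)*b/6) + C2*cos(6^(3/4)*b/6))*exp(-6^(3/4)*b/6) + (C3*sin(6^(3/4)*b/6) + C4*cos(6^(3/4)*b/6))*exp(6^(3/4)*b/6)


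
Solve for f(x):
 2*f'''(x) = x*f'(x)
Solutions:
 f(x) = C1 + Integral(C2*airyai(2^(2/3)*x/2) + C3*airybi(2^(2/3)*x/2), x)


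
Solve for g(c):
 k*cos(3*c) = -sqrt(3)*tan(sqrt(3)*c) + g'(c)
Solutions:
 g(c) = C1 + k*sin(3*c)/3 - log(cos(sqrt(3)*c))


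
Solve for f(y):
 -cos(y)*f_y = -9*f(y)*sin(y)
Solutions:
 f(y) = C1/cos(y)^9


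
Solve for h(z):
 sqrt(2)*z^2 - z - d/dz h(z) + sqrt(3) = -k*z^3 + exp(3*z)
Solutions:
 h(z) = C1 + k*z^4/4 + sqrt(2)*z^3/3 - z^2/2 + sqrt(3)*z - exp(3*z)/3


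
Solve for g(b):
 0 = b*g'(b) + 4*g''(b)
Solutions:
 g(b) = C1 + C2*erf(sqrt(2)*b/4)


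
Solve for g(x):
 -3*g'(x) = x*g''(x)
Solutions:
 g(x) = C1 + C2/x^2


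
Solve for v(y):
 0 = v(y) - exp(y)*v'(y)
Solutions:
 v(y) = C1*exp(-exp(-y))


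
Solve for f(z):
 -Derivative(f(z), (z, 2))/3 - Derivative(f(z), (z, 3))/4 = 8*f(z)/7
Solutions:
 f(z) = C1*exp(z*(-28 + 14*2^(2/3)*7^(1/3)/(27*sqrt(785) + 757)^(1/3) + 2^(1/3)*7^(2/3)*(27*sqrt(785) + 757)^(1/3))/63)*sin(14^(1/3)*sqrt(3)*z*(-7^(1/3)*(27*sqrt(785) + 757)^(1/3) + 14*2^(1/3)/(27*sqrt(785) + 757)^(1/3))/63) + C2*exp(z*(-28 + 14*2^(2/3)*7^(1/3)/(27*sqrt(785) + 757)^(1/3) + 2^(1/3)*7^(2/3)*(27*sqrt(785) + 757)^(1/3))/63)*cos(14^(1/3)*sqrt(3)*z*(-7^(1/3)*(27*sqrt(785) + 757)^(1/3) + 14*2^(1/3)/(27*sqrt(785) + 757)^(1/3))/63) + C3*exp(-2*z*(14*2^(2/3)*7^(1/3)/(27*sqrt(785) + 757)^(1/3) + 14 + 2^(1/3)*7^(2/3)*(27*sqrt(785) + 757)^(1/3))/63)


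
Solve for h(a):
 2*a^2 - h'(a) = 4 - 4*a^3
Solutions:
 h(a) = C1 + a^4 + 2*a^3/3 - 4*a


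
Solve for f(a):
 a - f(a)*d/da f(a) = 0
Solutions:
 f(a) = -sqrt(C1 + a^2)
 f(a) = sqrt(C1 + a^2)


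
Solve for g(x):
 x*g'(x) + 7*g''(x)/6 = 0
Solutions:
 g(x) = C1 + C2*erf(sqrt(21)*x/7)


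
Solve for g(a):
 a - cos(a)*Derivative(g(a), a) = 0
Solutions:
 g(a) = C1 + Integral(a/cos(a), a)


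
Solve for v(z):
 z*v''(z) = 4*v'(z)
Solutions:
 v(z) = C1 + C2*z^5


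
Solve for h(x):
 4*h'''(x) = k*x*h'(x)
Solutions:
 h(x) = C1 + Integral(C2*airyai(2^(1/3)*k^(1/3)*x/2) + C3*airybi(2^(1/3)*k^(1/3)*x/2), x)


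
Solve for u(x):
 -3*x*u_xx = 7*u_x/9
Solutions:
 u(x) = C1 + C2*x^(20/27)


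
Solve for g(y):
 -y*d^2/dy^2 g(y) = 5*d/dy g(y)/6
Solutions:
 g(y) = C1 + C2*y^(1/6)


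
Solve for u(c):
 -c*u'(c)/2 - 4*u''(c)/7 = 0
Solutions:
 u(c) = C1 + C2*erf(sqrt(7)*c/4)


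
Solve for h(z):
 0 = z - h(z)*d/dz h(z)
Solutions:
 h(z) = -sqrt(C1 + z^2)
 h(z) = sqrt(C1 + z^2)


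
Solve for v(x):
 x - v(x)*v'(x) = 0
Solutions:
 v(x) = -sqrt(C1 + x^2)
 v(x) = sqrt(C1 + x^2)


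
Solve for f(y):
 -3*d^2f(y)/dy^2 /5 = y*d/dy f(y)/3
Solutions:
 f(y) = C1 + C2*erf(sqrt(10)*y/6)


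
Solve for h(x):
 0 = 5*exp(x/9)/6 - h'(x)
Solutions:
 h(x) = C1 + 15*exp(x/9)/2


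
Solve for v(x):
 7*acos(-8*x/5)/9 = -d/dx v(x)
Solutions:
 v(x) = C1 - 7*x*acos(-8*x/5)/9 - 7*sqrt(25 - 64*x^2)/72


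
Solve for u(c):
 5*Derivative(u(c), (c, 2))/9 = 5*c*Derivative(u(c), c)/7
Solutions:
 u(c) = C1 + C2*erfi(3*sqrt(14)*c/14)


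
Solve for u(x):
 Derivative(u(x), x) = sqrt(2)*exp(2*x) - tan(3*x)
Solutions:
 u(x) = C1 + sqrt(2)*exp(2*x)/2 + log(cos(3*x))/3


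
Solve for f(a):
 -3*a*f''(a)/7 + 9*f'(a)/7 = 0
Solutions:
 f(a) = C1 + C2*a^4


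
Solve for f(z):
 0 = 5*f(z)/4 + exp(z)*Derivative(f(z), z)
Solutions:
 f(z) = C1*exp(5*exp(-z)/4)


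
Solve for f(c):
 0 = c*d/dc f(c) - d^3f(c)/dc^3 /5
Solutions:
 f(c) = C1 + Integral(C2*airyai(5^(1/3)*c) + C3*airybi(5^(1/3)*c), c)


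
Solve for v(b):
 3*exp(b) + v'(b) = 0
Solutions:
 v(b) = C1 - 3*exp(b)


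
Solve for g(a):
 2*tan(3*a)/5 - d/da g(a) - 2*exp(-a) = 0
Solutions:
 g(a) = C1 + log(tan(3*a)^2 + 1)/15 + 2*exp(-a)


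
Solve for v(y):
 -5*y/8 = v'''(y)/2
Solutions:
 v(y) = C1 + C2*y + C3*y^2 - 5*y^4/96


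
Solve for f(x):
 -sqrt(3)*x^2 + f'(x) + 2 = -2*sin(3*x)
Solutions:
 f(x) = C1 + sqrt(3)*x^3/3 - 2*x + 2*cos(3*x)/3


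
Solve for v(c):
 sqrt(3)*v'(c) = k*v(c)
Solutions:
 v(c) = C1*exp(sqrt(3)*c*k/3)


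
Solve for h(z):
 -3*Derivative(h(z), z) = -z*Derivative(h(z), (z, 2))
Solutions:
 h(z) = C1 + C2*z^4


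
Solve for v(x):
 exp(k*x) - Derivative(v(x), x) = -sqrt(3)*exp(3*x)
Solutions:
 v(x) = C1 + sqrt(3)*exp(3*x)/3 + exp(k*x)/k


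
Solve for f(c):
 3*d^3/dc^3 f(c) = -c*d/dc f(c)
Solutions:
 f(c) = C1 + Integral(C2*airyai(-3^(2/3)*c/3) + C3*airybi(-3^(2/3)*c/3), c)


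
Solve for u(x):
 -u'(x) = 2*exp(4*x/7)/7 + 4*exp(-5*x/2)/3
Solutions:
 u(x) = C1 - exp(4*x/7)/2 + 8*exp(-5*x/2)/15


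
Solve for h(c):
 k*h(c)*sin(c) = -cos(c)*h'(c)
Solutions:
 h(c) = C1*exp(k*log(cos(c)))


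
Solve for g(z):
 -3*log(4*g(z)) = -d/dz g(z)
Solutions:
 -Integral(1/(log(_y) + 2*log(2)), (_y, g(z)))/3 = C1 - z


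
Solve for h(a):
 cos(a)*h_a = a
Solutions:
 h(a) = C1 + Integral(a/cos(a), a)


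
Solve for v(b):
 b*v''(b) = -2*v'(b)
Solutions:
 v(b) = C1 + C2/b


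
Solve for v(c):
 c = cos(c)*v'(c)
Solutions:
 v(c) = C1 + Integral(c/cos(c), c)


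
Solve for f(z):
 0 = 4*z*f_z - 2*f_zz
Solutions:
 f(z) = C1 + C2*erfi(z)


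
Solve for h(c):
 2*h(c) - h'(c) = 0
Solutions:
 h(c) = C1*exp(2*c)


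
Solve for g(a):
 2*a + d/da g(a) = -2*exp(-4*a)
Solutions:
 g(a) = C1 - a^2 + exp(-4*a)/2


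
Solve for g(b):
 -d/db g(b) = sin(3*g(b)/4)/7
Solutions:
 b/7 + 2*log(cos(3*g(b)/4) - 1)/3 - 2*log(cos(3*g(b)/4) + 1)/3 = C1


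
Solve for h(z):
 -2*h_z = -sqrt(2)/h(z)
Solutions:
 h(z) = -sqrt(C1 + sqrt(2)*z)
 h(z) = sqrt(C1 + sqrt(2)*z)


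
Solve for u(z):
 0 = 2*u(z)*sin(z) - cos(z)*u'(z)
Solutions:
 u(z) = C1/cos(z)^2


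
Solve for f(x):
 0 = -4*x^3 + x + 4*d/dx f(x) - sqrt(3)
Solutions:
 f(x) = C1 + x^4/4 - x^2/8 + sqrt(3)*x/4


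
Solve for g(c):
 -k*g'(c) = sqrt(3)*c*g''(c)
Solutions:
 g(c) = C1 + c^(-sqrt(3)*re(k)/3 + 1)*(C2*sin(sqrt(3)*log(c)*Abs(im(k))/3) + C3*cos(sqrt(3)*log(c)*im(k)/3))


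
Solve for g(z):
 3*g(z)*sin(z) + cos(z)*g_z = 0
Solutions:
 g(z) = C1*cos(z)^3


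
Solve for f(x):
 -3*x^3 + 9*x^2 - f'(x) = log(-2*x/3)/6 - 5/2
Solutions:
 f(x) = C1 - 3*x^4/4 + 3*x^3 - x*log(-x)/6 + x*(-log(2) + log(3) + 16)/6


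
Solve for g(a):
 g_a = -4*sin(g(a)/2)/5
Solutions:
 4*a/5 + log(cos(g(a)/2) - 1) - log(cos(g(a)/2) + 1) = C1


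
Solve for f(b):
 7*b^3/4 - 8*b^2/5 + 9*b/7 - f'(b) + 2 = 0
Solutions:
 f(b) = C1 + 7*b^4/16 - 8*b^3/15 + 9*b^2/14 + 2*b


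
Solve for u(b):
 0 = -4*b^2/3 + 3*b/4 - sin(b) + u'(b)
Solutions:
 u(b) = C1 + 4*b^3/9 - 3*b^2/8 - cos(b)


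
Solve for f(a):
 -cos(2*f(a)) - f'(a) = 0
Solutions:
 f(a) = -asin((C1 + exp(4*a))/(C1 - exp(4*a)))/2 + pi/2
 f(a) = asin((C1 + exp(4*a))/(C1 - exp(4*a)))/2


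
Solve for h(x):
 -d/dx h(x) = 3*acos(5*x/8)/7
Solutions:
 h(x) = C1 - 3*x*acos(5*x/8)/7 + 3*sqrt(64 - 25*x^2)/35


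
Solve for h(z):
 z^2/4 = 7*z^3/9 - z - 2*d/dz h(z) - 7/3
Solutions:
 h(z) = C1 + 7*z^4/72 - z^3/24 - z^2/4 - 7*z/6


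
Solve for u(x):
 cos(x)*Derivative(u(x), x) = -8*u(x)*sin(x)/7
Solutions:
 u(x) = C1*cos(x)^(8/7)


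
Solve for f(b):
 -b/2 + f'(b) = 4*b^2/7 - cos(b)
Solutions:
 f(b) = C1 + 4*b^3/21 + b^2/4 - sin(b)


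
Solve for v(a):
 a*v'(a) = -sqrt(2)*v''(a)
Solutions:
 v(a) = C1 + C2*erf(2^(1/4)*a/2)


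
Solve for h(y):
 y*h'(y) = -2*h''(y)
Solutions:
 h(y) = C1 + C2*erf(y/2)


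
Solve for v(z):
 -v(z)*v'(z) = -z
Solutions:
 v(z) = -sqrt(C1 + z^2)
 v(z) = sqrt(C1 + z^2)


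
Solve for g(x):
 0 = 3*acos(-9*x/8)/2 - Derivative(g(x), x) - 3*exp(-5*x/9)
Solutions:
 g(x) = C1 + 3*x*acos(-9*x/8)/2 + sqrt(64 - 81*x^2)/6 + 27*exp(-5*x/9)/5


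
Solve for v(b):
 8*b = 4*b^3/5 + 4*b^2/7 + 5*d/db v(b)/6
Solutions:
 v(b) = C1 - 6*b^4/25 - 8*b^3/35 + 24*b^2/5


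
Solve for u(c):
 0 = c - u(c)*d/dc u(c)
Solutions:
 u(c) = -sqrt(C1 + c^2)
 u(c) = sqrt(C1 + c^2)


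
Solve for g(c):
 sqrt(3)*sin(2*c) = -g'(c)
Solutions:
 g(c) = C1 + sqrt(3)*cos(2*c)/2


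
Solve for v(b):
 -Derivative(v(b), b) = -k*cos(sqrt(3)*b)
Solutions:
 v(b) = C1 + sqrt(3)*k*sin(sqrt(3)*b)/3


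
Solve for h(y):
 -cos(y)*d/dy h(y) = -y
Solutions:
 h(y) = C1 + Integral(y/cos(y), y)


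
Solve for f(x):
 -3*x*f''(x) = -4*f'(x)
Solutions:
 f(x) = C1 + C2*x^(7/3)


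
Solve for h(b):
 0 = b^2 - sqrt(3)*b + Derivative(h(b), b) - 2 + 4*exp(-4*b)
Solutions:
 h(b) = C1 - b^3/3 + sqrt(3)*b^2/2 + 2*b + exp(-4*b)


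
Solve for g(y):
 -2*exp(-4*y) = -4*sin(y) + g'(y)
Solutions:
 g(y) = C1 - 4*cos(y) + exp(-4*y)/2


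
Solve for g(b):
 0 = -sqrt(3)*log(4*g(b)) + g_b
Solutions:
 -sqrt(3)*Integral(1/(log(_y) + 2*log(2)), (_y, g(b)))/3 = C1 - b


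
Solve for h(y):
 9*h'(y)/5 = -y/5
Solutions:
 h(y) = C1 - y^2/18


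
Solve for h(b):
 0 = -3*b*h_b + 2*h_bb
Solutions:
 h(b) = C1 + C2*erfi(sqrt(3)*b/2)


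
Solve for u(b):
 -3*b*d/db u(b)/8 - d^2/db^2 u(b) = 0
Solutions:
 u(b) = C1 + C2*erf(sqrt(3)*b/4)


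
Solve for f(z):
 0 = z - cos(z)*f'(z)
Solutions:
 f(z) = C1 + Integral(z/cos(z), z)


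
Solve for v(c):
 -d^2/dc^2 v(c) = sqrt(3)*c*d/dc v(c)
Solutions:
 v(c) = C1 + C2*erf(sqrt(2)*3^(1/4)*c/2)


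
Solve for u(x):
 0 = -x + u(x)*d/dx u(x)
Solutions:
 u(x) = -sqrt(C1 + x^2)
 u(x) = sqrt(C1 + x^2)


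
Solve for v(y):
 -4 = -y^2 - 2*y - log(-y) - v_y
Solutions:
 v(y) = C1 - y^3/3 - y^2 - y*log(-y) + 5*y


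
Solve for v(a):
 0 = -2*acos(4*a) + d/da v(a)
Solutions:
 v(a) = C1 + 2*a*acos(4*a) - sqrt(1 - 16*a^2)/2


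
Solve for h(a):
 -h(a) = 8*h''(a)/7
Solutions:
 h(a) = C1*sin(sqrt(14)*a/4) + C2*cos(sqrt(14)*a/4)


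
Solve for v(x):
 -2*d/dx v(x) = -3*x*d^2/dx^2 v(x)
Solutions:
 v(x) = C1 + C2*x^(5/3)


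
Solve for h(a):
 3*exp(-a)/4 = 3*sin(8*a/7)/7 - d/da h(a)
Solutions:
 h(a) = C1 - 3*cos(8*a/7)/8 + 3*exp(-a)/4


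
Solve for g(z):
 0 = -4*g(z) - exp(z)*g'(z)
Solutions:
 g(z) = C1*exp(4*exp(-z))


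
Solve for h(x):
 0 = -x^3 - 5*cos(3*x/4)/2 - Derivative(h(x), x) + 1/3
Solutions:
 h(x) = C1 - x^4/4 + x/3 - 10*sin(3*x/4)/3


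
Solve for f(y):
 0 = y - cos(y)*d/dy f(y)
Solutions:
 f(y) = C1 + Integral(y/cos(y), y)


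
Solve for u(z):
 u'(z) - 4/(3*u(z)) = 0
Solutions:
 u(z) = -sqrt(C1 + 24*z)/3
 u(z) = sqrt(C1 + 24*z)/3


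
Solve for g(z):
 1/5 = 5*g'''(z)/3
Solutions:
 g(z) = C1 + C2*z + C3*z^2 + z^3/50


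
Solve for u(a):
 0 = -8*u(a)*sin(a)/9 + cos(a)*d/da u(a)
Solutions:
 u(a) = C1/cos(a)^(8/9)


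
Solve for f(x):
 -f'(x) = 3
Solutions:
 f(x) = C1 - 3*x


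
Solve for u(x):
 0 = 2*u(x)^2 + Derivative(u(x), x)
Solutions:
 u(x) = 1/(C1 + 2*x)


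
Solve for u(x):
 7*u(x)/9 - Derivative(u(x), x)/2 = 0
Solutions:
 u(x) = C1*exp(14*x/9)


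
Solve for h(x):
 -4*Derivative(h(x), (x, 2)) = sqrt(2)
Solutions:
 h(x) = C1 + C2*x - sqrt(2)*x^2/8


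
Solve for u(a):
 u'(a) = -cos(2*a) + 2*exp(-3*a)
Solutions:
 u(a) = C1 - sin(2*a)/2 - 2*exp(-3*a)/3


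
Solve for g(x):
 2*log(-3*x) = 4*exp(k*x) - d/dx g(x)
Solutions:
 g(x) = C1 - 2*x*log(-x) + 2*x*(1 - log(3)) + Piecewise((4*exp(k*x)/k, Ne(k, 0)), (4*x, True))


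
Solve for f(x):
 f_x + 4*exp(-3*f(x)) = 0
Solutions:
 f(x) = log(C1 - 12*x)/3
 f(x) = log((-3^(1/3) - 3^(5/6)*I)*(C1 - 4*x)^(1/3)/2)
 f(x) = log((-3^(1/3) + 3^(5/6)*I)*(C1 - 4*x)^(1/3)/2)


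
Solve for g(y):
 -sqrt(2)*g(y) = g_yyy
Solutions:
 g(y) = C3*exp(-2^(1/6)*y) + (C1*sin(2^(1/6)*sqrt(3)*y/2) + C2*cos(2^(1/6)*sqrt(3)*y/2))*exp(2^(1/6)*y/2)


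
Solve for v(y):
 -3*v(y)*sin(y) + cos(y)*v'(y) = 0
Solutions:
 v(y) = C1/cos(y)^3


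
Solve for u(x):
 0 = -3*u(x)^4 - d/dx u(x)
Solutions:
 u(x) = (-3^(2/3) - 3*3^(1/6)*I)*(1/(C1 + 3*x))^(1/3)/6
 u(x) = (-3^(2/3) + 3*3^(1/6)*I)*(1/(C1 + 3*x))^(1/3)/6
 u(x) = (1/(C1 + 9*x))^(1/3)


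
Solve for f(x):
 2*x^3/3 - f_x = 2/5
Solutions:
 f(x) = C1 + x^4/6 - 2*x/5


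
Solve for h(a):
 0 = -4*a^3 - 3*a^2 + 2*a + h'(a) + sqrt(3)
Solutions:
 h(a) = C1 + a^4 + a^3 - a^2 - sqrt(3)*a


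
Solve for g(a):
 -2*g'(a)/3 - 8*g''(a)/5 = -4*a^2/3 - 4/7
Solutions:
 g(a) = C1 + C2*exp(-5*a/12) + 2*a^3/3 - 24*a^2/5 + 4182*a/175


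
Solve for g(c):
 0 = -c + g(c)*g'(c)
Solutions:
 g(c) = -sqrt(C1 + c^2)
 g(c) = sqrt(C1 + c^2)


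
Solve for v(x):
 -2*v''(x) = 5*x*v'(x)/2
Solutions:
 v(x) = C1 + C2*erf(sqrt(10)*x/4)


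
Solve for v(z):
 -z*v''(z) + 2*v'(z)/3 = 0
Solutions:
 v(z) = C1 + C2*z^(5/3)


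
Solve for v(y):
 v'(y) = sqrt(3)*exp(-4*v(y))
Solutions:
 v(y) = log(-I*(C1 + 4*sqrt(3)*y)^(1/4))
 v(y) = log(I*(C1 + 4*sqrt(3)*y)^(1/4))
 v(y) = log(-(C1 + 4*sqrt(3)*y)^(1/4))
 v(y) = log(C1 + 4*sqrt(3)*y)/4


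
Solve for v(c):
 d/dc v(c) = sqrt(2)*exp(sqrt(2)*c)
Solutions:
 v(c) = C1 + exp(sqrt(2)*c)


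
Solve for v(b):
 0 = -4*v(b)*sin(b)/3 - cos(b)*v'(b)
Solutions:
 v(b) = C1*cos(b)^(4/3)


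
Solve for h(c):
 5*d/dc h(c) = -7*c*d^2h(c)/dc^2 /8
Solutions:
 h(c) = C1 + C2/c^(33/7)


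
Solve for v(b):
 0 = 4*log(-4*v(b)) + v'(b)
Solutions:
 Integral(1/(log(-_y) + 2*log(2)), (_y, v(b)))/4 = C1 - b


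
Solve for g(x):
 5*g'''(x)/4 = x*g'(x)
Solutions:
 g(x) = C1 + Integral(C2*airyai(10^(2/3)*x/5) + C3*airybi(10^(2/3)*x/5), x)


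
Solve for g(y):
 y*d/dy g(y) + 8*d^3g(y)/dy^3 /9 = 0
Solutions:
 g(y) = C1 + Integral(C2*airyai(-3^(2/3)*y/2) + C3*airybi(-3^(2/3)*y/2), y)


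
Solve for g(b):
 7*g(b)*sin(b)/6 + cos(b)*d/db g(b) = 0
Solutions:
 g(b) = C1*cos(b)^(7/6)


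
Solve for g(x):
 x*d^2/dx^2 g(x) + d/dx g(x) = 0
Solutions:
 g(x) = C1 + C2*log(x)


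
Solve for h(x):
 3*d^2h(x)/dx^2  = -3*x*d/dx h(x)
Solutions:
 h(x) = C1 + C2*erf(sqrt(2)*x/2)


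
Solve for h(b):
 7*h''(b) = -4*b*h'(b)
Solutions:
 h(b) = C1 + C2*erf(sqrt(14)*b/7)


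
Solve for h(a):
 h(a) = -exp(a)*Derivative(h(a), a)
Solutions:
 h(a) = C1*exp(exp(-a))


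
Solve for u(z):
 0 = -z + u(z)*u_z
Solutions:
 u(z) = -sqrt(C1 + z^2)
 u(z) = sqrt(C1 + z^2)


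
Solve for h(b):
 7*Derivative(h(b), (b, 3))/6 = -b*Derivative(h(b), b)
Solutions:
 h(b) = C1 + Integral(C2*airyai(-6^(1/3)*7^(2/3)*b/7) + C3*airybi(-6^(1/3)*7^(2/3)*b/7), b)


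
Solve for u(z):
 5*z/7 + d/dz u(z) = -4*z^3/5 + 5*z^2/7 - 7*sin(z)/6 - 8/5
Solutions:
 u(z) = C1 - z^4/5 + 5*z^3/21 - 5*z^2/14 - 8*z/5 + 7*cos(z)/6


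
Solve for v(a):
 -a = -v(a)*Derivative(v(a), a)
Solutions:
 v(a) = -sqrt(C1 + a^2)
 v(a) = sqrt(C1 + a^2)


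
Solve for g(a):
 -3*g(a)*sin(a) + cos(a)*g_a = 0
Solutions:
 g(a) = C1/cos(a)^3


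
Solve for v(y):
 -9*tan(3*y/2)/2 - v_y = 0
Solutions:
 v(y) = C1 + 3*log(cos(3*y/2))


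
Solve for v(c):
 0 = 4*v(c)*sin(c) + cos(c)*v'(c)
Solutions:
 v(c) = C1*cos(c)^4


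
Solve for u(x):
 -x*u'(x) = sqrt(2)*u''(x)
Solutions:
 u(x) = C1 + C2*erf(2^(1/4)*x/2)


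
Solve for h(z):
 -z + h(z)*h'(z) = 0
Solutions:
 h(z) = -sqrt(C1 + z^2)
 h(z) = sqrt(C1 + z^2)


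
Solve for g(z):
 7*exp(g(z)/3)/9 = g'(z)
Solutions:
 g(z) = 3*log(-1/(C1 + 7*z)) + 9*log(3)


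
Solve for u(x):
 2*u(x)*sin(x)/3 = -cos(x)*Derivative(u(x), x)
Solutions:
 u(x) = C1*cos(x)^(2/3)


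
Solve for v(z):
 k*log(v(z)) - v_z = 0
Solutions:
 li(v(z)) = C1 + k*z


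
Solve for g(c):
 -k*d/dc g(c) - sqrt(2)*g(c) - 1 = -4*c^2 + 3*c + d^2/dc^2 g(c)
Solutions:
 g(c) = C1*exp(c*(-k + sqrt(k^2 - 4*sqrt(2)))/2) + C2*exp(-c*(k + sqrt(k^2 - 4*sqrt(2)))/2) + 2*sqrt(2)*c^2 - 4*c*k - 3*sqrt(2)*c/2 + 2*sqrt(2)*k^2 + 3*k/2 - 4 - sqrt(2)/2


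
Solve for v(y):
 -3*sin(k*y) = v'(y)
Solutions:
 v(y) = C1 + 3*cos(k*y)/k


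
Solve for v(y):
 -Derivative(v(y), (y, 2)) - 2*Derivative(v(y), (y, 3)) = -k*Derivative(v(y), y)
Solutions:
 v(y) = C1 + C2*exp(y*(sqrt(8*k + 1) - 1)/4) + C3*exp(-y*(sqrt(8*k + 1) + 1)/4)


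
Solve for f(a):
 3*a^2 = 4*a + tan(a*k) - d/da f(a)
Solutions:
 f(a) = C1 - a^3 + 2*a^2 + Piecewise((-log(cos(a*k))/k, Ne(k, 0)), (0, True))


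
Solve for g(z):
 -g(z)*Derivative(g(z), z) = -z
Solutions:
 g(z) = -sqrt(C1 + z^2)
 g(z) = sqrt(C1 + z^2)


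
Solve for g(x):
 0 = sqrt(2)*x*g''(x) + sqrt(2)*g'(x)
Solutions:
 g(x) = C1 + C2*log(x)


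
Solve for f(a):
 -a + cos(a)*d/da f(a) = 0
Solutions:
 f(a) = C1 + Integral(a/cos(a), a)


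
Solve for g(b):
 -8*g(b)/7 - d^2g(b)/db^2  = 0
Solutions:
 g(b) = C1*sin(2*sqrt(14)*b/7) + C2*cos(2*sqrt(14)*b/7)


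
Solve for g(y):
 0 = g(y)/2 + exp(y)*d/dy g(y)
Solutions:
 g(y) = C1*exp(exp(-y)/2)


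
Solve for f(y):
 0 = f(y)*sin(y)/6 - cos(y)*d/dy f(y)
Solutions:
 f(y) = C1/cos(y)^(1/6)


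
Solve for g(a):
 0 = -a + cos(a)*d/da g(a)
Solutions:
 g(a) = C1 + Integral(a/cos(a), a)


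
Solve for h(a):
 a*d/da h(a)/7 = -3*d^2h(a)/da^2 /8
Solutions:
 h(a) = C1 + C2*erf(2*sqrt(21)*a/21)


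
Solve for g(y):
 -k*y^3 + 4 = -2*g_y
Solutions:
 g(y) = C1 + k*y^4/8 - 2*y


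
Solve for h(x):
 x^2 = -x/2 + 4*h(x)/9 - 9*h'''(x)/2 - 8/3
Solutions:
 h(x) = C3*exp(2*3^(2/3)*x/9) + 9*x^2/4 + 9*x/8 + (C1*sin(3^(1/6)*x/3) + C2*cos(3^(1/6)*x/3))*exp(-3^(2/3)*x/9) + 6


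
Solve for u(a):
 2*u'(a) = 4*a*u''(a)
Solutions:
 u(a) = C1 + C2*a^(3/2)


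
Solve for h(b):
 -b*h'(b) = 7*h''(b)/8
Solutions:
 h(b) = C1 + C2*erf(2*sqrt(7)*b/7)


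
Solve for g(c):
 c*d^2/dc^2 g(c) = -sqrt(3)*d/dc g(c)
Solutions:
 g(c) = C1 + C2*c^(1 - sqrt(3))


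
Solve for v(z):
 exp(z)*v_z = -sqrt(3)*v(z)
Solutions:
 v(z) = C1*exp(sqrt(3)*exp(-z))


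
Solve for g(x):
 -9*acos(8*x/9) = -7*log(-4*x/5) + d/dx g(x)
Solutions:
 g(x) = C1 + 7*x*log(-x) - 9*x*acos(8*x/9) - 7*x*log(5) - 7*x + 14*x*log(2) + 9*sqrt(81 - 64*x^2)/8


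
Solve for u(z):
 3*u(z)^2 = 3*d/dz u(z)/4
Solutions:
 u(z) = -1/(C1 + 4*z)


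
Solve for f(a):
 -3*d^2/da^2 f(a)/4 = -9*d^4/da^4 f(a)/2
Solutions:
 f(a) = C1 + C2*a + C3*exp(-sqrt(6)*a/6) + C4*exp(sqrt(6)*a/6)


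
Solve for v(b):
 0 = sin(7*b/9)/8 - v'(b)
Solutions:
 v(b) = C1 - 9*cos(7*b/9)/56


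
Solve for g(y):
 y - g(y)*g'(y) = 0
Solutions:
 g(y) = -sqrt(C1 + y^2)
 g(y) = sqrt(C1 + y^2)


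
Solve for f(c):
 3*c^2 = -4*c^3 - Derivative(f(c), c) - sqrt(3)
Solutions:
 f(c) = C1 - c^4 - c^3 - sqrt(3)*c


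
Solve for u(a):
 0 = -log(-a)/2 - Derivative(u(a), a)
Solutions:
 u(a) = C1 - a*log(-a)/2 + a/2


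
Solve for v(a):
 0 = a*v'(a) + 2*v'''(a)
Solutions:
 v(a) = C1 + Integral(C2*airyai(-2^(2/3)*a/2) + C3*airybi(-2^(2/3)*a/2), a)


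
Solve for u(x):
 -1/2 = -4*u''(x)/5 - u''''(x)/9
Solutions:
 u(x) = C1 + C2*x + C3*sin(6*sqrt(5)*x/5) + C4*cos(6*sqrt(5)*x/5) + 5*x^2/16


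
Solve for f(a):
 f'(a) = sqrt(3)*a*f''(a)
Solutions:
 f(a) = C1 + C2*a^(sqrt(3)/3 + 1)


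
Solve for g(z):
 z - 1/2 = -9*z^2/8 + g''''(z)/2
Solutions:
 g(z) = C1 + C2*z + C3*z^2 + C4*z^3 + z^6/160 + z^5/60 - z^4/24


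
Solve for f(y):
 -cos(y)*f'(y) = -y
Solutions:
 f(y) = C1 + Integral(y/cos(y), y)


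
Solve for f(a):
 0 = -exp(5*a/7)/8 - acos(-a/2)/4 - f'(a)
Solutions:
 f(a) = C1 - a*acos(-a/2)/4 - sqrt(4 - a^2)/4 - 7*exp(5*a/7)/40


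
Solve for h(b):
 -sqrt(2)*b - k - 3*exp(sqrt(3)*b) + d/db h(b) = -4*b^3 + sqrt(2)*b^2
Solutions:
 h(b) = C1 - b^4 + sqrt(2)*b^3/3 + sqrt(2)*b^2/2 + b*k + sqrt(3)*exp(sqrt(3)*b)


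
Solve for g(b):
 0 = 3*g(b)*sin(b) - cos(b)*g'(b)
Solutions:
 g(b) = C1/cos(b)^3


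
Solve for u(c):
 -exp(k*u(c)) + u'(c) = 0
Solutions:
 u(c) = Piecewise((log(-1/(C1*k + c*k))/k, Ne(k, 0)), (nan, True))
 u(c) = Piecewise((C1 + c, Eq(k, 0)), (nan, True))


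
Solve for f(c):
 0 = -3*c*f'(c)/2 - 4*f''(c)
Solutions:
 f(c) = C1 + C2*erf(sqrt(3)*c/4)


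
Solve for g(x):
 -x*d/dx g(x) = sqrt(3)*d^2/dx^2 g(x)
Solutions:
 g(x) = C1 + C2*erf(sqrt(2)*3^(3/4)*x/6)


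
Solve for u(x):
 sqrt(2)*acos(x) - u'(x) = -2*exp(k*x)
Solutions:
 u(x) = C1 + sqrt(2)*(x*acos(x) - sqrt(1 - x^2)) + 2*Piecewise((exp(k*x)/k, Ne(k, 0)), (x, True))


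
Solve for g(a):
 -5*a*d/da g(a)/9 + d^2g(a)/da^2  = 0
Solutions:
 g(a) = C1 + C2*erfi(sqrt(10)*a/6)


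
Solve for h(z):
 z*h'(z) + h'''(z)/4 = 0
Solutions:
 h(z) = C1 + Integral(C2*airyai(-2^(2/3)*z) + C3*airybi(-2^(2/3)*z), z)


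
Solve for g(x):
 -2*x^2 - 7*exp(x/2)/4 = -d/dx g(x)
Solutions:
 g(x) = C1 + 2*x^3/3 + 7*exp(x/2)/2


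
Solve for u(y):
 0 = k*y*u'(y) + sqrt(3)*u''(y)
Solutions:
 u(y) = Piecewise((-sqrt(2)*3^(1/4)*sqrt(pi)*C1*erf(sqrt(2)*3^(3/4)*sqrt(k)*y/6)/(2*sqrt(k)) - C2, (k > 0) | (k < 0)), (-C1*y - C2, True))


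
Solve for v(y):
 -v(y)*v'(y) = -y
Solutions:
 v(y) = -sqrt(C1 + y^2)
 v(y) = sqrt(C1 + y^2)


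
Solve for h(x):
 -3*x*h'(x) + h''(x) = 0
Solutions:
 h(x) = C1 + C2*erfi(sqrt(6)*x/2)


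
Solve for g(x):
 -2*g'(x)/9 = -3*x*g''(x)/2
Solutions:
 g(x) = C1 + C2*x^(31/27)


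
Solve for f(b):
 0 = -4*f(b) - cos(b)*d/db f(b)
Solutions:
 f(b) = C1*(sin(b)^2 - 2*sin(b) + 1)/(sin(b)^2 + 2*sin(b) + 1)


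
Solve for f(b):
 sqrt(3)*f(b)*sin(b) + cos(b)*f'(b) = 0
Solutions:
 f(b) = C1*cos(b)^(sqrt(3))


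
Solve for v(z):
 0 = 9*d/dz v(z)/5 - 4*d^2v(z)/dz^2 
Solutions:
 v(z) = C1 + C2*exp(9*z/20)


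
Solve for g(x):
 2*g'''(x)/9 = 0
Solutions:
 g(x) = C1 + C2*x + C3*x^2
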